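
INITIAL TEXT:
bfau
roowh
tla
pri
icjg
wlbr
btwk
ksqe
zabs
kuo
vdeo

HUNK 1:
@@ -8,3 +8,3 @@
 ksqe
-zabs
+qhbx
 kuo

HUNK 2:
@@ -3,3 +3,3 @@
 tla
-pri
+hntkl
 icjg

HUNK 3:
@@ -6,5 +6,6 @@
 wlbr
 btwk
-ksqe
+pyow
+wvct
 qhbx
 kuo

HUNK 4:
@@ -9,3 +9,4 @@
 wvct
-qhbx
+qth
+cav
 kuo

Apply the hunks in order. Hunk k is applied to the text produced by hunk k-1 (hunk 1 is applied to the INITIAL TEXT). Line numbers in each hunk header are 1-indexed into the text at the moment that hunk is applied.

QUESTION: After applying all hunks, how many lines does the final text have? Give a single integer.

Hunk 1: at line 8 remove [zabs] add [qhbx] -> 11 lines: bfau roowh tla pri icjg wlbr btwk ksqe qhbx kuo vdeo
Hunk 2: at line 3 remove [pri] add [hntkl] -> 11 lines: bfau roowh tla hntkl icjg wlbr btwk ksqe qhbx kuo vdeo
Hunk 3: at line 6 remove [ksqe] add [pyow,wvct] -> 12 lines: bfau roowh tla hntkl icjg wlbr btwk pyow wvct qhbx kuo vdeo
Hunk 4: at line 9 remove [qhbx] add [qth,cav] -> 13 lines: bfau roowh tla hntkl icjg wlbr btwk pyow wvct qth cav kuo vdeo
Final line count: 13

Answer: 13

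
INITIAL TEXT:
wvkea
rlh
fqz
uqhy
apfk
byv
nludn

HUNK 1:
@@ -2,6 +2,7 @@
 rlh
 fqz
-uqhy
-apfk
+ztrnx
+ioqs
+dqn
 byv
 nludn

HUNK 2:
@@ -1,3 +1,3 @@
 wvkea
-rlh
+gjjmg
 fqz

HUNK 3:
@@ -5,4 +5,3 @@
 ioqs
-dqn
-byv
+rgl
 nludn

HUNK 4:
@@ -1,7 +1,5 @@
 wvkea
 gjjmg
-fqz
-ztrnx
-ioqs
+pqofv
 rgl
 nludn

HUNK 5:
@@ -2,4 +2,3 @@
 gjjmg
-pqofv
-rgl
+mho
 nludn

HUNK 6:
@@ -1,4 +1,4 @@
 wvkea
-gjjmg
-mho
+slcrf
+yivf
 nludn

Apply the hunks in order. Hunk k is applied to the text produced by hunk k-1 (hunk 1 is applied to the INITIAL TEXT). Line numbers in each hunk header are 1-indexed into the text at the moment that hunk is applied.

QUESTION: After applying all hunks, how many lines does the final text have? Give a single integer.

Answer: 4

Derivation:
Hunk 1: at line 2 remove [uqhy,apfk] add [ztrnx,ioqs,dqn] -> 8 lines: wvkea rlh fqz ztrnx ioqs dqn byv nludn
Hunk 2: at line 1 remove [rlh] add [gjjmg] -> 8 lines: wvkea gjjmg fqz ztrnx ioqs dqn byv nludn
Hunk 3: at line 5 remove [dqn,byv] add [rgl] -> 7 lines: wvkea gjjmg fqz ztrnx ioqs rgl nludn
Hunk 4: at line 1 remove [fqz,ztrnx,ioqs] add [pqofv] -> 5 lines: wvkea gjjmg pqofv rgl nludn
Hunk 5: at line 2 remove [pqofv,rgl] add [mho] -> 4 lines: wvkea gjjmg mho nludn
Hunk 6: at line 1 remove [gjjmg,mho] add [slcrf,yivf] -> 4 lines: wvkea slcrf yivf nludn
Final line count: 4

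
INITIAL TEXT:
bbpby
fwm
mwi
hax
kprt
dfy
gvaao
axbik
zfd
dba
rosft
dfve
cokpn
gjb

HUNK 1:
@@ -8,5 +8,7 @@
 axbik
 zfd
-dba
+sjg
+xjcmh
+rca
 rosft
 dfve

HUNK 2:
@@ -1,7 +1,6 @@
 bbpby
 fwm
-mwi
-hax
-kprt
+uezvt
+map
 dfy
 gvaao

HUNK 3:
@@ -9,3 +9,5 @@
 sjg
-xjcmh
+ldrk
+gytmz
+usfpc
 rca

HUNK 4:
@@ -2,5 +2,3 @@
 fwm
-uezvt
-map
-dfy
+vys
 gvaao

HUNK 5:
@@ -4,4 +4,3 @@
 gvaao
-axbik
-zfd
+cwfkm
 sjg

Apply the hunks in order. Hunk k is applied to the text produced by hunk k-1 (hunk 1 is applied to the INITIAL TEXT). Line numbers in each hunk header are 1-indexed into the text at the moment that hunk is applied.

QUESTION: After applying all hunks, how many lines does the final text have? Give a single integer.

Hunk 1: at line 8 remove [dba] add [sjg,xjcmh,rca] -> 16 lines: bbpby fwm mwi hax kprt dfy gvaao axbik zfd sjg xjcmh rca rosft dfve cokpn gjb
Hunk 2: at line 1 remove [mwi,hax,kprt] add [uezvt,map] -> 15 lines: bbpby fwm uezvt map dfy gvaao axbik zfd sjg xjcmh rca rosft dfve cokpn gjb
Hunk 3: at line 9 remove [xjcmh] add [ldrk,gytmz,usfpc] -> 17 lines: bbpby fwm uezvt map dfy gvaao axbik zfd sjg ldrk gytmz usfpc rca rosft dfve cokpn gjb
Hunk 4: at line 2 remove [uezvt,map,dfy] add [vys] -> 15 lines: bbpby fwm vys gvaao axbik zfd sjg ldrk gytmz usfpc rca rosft dfve cokpn gjb
Hunk 5: at line 4 remove [axbik,zfd] add [cwfkm] -> 14 lines: bbpby fwm vys gvaao cwfkm sjg ldrk gytmz usfpc rca rosft dfve cokpn gjb
Final line count: 14

Answer: 14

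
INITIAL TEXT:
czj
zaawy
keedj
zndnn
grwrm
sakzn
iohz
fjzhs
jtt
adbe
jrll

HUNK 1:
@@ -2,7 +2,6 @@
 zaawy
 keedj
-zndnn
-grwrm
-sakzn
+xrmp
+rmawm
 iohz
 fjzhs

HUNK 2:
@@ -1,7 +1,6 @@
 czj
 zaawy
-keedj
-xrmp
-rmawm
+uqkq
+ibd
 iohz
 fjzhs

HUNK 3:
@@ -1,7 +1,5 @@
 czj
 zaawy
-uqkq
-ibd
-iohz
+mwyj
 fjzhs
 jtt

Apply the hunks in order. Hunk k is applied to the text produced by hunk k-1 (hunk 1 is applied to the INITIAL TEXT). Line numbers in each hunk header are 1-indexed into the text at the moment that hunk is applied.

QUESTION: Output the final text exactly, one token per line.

Answer: czj
zaawy
mwyj
fjzhs
jtt
adbe
jrll

Derivation:
Hunk 1: at line 2 remove [zndnn,grwrm,sakzn] add [xrmp,rmawm] -> 10 lines: czj zaawy keedj xrmp rmawm iohz fjzhs jtt adbe jrll
Hunk 2: at line 1 remove [keedj,xrmp,rmawm] add [uqkq,ibd] -> 9 lines: czj zaawy uqkq ibd iohz fjzhs jtt adbe jrll
Hunk 3: at line 1 remove [uqkq,ibd,iohz] add [mwyj] -> 7 lines: czj zaawy mwyj fjzhs jtt adbe jrll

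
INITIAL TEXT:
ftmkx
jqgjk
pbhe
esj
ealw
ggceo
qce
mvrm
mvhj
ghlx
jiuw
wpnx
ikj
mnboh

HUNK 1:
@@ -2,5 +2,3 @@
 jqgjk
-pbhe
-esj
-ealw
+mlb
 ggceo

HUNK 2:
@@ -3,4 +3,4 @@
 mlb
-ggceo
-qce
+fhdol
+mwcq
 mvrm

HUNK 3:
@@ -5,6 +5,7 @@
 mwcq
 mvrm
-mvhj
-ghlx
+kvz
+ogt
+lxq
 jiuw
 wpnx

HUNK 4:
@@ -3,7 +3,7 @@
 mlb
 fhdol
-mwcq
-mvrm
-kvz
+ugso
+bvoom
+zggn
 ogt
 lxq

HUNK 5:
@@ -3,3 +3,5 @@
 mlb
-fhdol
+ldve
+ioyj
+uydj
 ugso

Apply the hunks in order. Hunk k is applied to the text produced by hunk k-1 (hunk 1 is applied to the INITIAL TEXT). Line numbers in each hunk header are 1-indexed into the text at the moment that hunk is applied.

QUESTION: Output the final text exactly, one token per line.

Answer: ftmkx
jqgjk
mlb
ldve
ioyj
uydj
ugso
bvoom
zggn
ogt
lxq
jiuw
wpnx
ikj
mnboh

Derivation:
Hunk 1: at line 2 remove [pbhe,esj,ealw] add [mlb] -> 12 lines: ftmkx jqgjk mlb ggceo qce mvrm mvhj ghlx jiuw wpnx ikj mnboh
Hunk 2: at line 3 remove [ggceo,qce] add [fhdol,mwcq] -> 12 lines: ftmkx jqgjk mlb fhdol mwcq mvrm mvhj ghlx jiuw wpnx ikj mnboh
Hunk 3: at line 5 remove [mvhj,ghlx] add [kvz,ogt,lxq] -> 13 lines: ftmkx jqgjk mlb fhdol mwcq mvrm kvz ogt lxq jiuw wpnx ikj mnboh
Hunk 4: at line 3 remove [mwcq,mvrm,kvz] add [ugso,bvoom,zggn] -> 13 lines: ftmkx jqgjk mlb fhdol ugso bvoom zggn ogt lxq jiuw wpnx ikj mnboh
Hunk 5: at line 3 remove [fhdol] add [ldve,ioyj,uydj] -> 15 lines: ftmkx jqgjk mlb ldve ioyj uydj ugso bvoom zggn ogt lxq jiuw wpnx ikj mnboh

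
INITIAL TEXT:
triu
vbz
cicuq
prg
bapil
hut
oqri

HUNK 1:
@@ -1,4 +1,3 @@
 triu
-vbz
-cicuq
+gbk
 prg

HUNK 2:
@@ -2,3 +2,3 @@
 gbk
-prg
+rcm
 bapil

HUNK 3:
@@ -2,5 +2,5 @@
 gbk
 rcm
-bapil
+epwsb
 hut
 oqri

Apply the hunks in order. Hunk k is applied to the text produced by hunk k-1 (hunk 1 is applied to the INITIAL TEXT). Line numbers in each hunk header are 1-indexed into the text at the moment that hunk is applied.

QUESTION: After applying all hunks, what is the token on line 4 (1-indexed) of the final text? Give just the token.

Hunk 1: at line 1 remove [vbz,cicuq] add [gbk] -> 6 lines: triu gbk prg bapil hut oqri
Hunk 2: at line 2 remove [prg] add [rcm] -> 6 lines: triu gbk rcm bapil hut oqri
Hunk 3: at line 2 remove [bapil] add [epwsb] -> 6 lines: triu gbk rcm epwsb hut oqri
Final line 4: epwsb

Answer: epwsb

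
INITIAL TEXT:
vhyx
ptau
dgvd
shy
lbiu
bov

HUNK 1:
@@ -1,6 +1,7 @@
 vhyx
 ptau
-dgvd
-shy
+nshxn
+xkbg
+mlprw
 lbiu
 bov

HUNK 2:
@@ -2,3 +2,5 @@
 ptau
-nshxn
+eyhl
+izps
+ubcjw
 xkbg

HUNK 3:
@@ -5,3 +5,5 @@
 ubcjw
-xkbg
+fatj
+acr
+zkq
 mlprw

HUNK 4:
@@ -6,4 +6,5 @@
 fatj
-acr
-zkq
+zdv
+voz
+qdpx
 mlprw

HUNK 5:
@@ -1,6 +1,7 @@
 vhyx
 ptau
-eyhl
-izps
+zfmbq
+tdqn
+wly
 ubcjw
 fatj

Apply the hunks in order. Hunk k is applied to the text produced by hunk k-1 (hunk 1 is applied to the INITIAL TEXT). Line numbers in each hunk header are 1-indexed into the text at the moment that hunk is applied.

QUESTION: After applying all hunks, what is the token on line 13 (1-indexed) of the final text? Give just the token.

Answer: bov

Derivation:
Hunk 1: at line 1 remove [dgvd,shy] add [nshxn,xkbg,mlprw] -> 7 lines: vhyx ptau nshxn xkbg mlprw lbiu bov
Hunk 2: at line 2 remove [nshxn] add [eyhl,izps,ubcjw] -> 9 lines: vhyx ptau eyhl izps ubcjw xkbg mlprw lbiu bov
Hunk 3: at line 5 remove [xkbg] add [fatj,acr,zkq] -> 11 lines: vhyx ptau eyhl izps ubcjw fatj acr zkq mlprw lbiu bov
Hunk 4: at line 6 remove [acr,zkq] add [zdv,voz,qdpx] -> 12 lines: vhyx ptau eyhl izps ubcjw fatj zdv voz qdpx mlprw lbiu bov
Hunk 5: at line 1 remove [eyhl,izps] add [zfmbq,tdqn,wly] -> 13 lines: vhyx ptau zfmbq tdqn wly ubcjw fatj zdv voz qdpx mlprw lbiu bov
Final line 13: bov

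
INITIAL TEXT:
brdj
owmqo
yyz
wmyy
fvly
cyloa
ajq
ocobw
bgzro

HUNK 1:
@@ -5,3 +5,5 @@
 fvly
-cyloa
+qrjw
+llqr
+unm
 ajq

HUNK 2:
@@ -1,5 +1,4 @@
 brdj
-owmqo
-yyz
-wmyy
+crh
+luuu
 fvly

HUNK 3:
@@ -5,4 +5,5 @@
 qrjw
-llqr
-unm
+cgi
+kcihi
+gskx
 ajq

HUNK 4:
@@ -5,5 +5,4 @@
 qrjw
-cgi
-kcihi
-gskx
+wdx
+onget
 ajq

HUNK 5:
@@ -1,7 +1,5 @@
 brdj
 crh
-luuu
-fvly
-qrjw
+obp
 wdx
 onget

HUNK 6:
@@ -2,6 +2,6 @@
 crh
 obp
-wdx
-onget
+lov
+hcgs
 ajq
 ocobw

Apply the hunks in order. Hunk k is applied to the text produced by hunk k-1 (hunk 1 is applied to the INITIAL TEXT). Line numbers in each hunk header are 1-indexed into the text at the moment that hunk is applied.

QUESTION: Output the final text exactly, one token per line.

Answer: brdj
crh
obp
lov
hcgs
ajq
ocobw
bgzro

Derivation:
Hunk 1: at line 5 remove [cyloa] add [qrjw,llqr,unm] -> 11 lines: brdj owmqo yyz wmyy fvly qrjw llqr unm ajq ocobw bgzro
Hunk 2: at line 1 remove [owmqo,yyz,wmyy] add [crh,luuu] -> 10 lines: brdj crh luuu fvly qrjw llqr unm ajq ocobw bgzro
Hunk 3: at line 5 remove [llqr,unm] add [cgi,kcihi,gskx] -> 11 lines: brdj crh luuu fvly qrjw cgi kcihi gskx ajq ocobw bgzro
Hunk 4: at line 5 remove [cgi,kcihi,gskx] add [wdx,onget] -> 10 lines: brdj crh luuu fvly qrjw wdx onget ajq ocobw bgzro
Hunk 5: at line 1 remove [luuu,fvly,qrjw] add [obp] -> 8 lines: brdj crh obp wdx onget ajq ocobw bgzro
Hunk 6: at line 2 remove [wdx,onget] add [lov,hcgs] -> 8 lines: brdj crh obp lov hcgs ajq ocobw bgzro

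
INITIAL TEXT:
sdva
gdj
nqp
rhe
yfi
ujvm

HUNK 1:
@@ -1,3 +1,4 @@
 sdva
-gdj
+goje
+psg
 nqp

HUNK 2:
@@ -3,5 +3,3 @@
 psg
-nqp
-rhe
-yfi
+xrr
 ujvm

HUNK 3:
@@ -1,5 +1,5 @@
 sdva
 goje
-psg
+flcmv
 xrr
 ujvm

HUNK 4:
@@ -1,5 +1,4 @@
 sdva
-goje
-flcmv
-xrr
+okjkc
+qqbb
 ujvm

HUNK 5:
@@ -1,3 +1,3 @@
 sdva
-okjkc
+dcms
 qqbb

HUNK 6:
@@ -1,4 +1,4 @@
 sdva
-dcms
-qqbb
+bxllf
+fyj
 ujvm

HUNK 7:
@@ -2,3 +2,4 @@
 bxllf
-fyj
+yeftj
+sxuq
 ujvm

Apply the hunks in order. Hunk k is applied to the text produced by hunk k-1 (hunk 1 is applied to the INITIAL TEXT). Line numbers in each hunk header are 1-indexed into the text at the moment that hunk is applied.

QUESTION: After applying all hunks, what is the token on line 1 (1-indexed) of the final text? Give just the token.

Answer: sdva

Derivation:
Hunk 1: at line 1 remove [gdj] add [goje,psg] -> 7 lines: sdva goje psg nqp rhe yfi ujvm
Hunk 2: at line 3 remove [nqp,rhe,yfi] add [xrr] -> 5 lines: sdva goje psg xrr ujvm
Hunk 3: at line 1 remove [psg] add [flcmv] -> 5 lines: sdva goje flcmv xrr ujvm
Hunk 4: at line 1 remove [goje,flcmv,xrr] add [okjkc,qqbb] -> 4 lines: sdva okjkc qqbb ujvm
Hunk 5: at line 1 remove [okjkc] add [dcms] -> 4 lines: sdva dcms qqbb ujvm
Hunk 6: at line 1 remove [dcms,qqbb] add [bxllf,fyj] -> 4 lines: sdva bxllf fyj ujvm
Hunk 7: at line 2 remove [fyj] add [yeftj,sxuq] -> 5 lines: sdva bxllf yeftj sxuq ujvm
Final line 1: sdva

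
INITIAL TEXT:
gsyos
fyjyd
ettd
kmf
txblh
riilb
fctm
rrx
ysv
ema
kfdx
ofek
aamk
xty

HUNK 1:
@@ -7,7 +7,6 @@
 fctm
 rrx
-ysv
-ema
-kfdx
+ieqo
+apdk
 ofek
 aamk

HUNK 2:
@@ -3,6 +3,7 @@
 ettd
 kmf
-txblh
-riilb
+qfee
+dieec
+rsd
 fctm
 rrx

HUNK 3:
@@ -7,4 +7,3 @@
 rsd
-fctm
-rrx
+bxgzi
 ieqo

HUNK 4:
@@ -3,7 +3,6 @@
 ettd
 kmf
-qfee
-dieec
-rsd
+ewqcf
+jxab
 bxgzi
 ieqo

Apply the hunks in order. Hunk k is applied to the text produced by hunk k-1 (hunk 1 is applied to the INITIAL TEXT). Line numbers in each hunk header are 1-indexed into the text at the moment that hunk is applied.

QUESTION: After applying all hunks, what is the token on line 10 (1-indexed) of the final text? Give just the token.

Hunk 1: at line 7 remove [ysv,ema,kfdx] add [ieqo,apdk] -> 13 lines: gsyos fyjyd ettd kmf txblh riilb fctm rrx ieqo apdk ofek aamk xty
Hunk 2: at line 3 remove [txblh,riilb] add [qfee,dieec,rsd] -> 14 lines: gsyos fyjyd ettd kmf qfee dieec rsd fctm rrx ieqo apdk ofek aamk xty
Hunk 3: at line 7 remove [fctm,rrx] add [bxgzi] -> 13 lines: gsyos fyjyd ettd kmf qfee dieec rsd bxgzi ieqo apdk ofek aamk xty
Hunk 4: at line 3 remove [qfee,dieec,rsd] add [ewqcf,jxab] -> 12 lines: gsyos fyjyd ettd kmf ewqcf jxab bxgzi ieqo apdk ofek aamk xty
Final line 10: ofek

Answer: ofek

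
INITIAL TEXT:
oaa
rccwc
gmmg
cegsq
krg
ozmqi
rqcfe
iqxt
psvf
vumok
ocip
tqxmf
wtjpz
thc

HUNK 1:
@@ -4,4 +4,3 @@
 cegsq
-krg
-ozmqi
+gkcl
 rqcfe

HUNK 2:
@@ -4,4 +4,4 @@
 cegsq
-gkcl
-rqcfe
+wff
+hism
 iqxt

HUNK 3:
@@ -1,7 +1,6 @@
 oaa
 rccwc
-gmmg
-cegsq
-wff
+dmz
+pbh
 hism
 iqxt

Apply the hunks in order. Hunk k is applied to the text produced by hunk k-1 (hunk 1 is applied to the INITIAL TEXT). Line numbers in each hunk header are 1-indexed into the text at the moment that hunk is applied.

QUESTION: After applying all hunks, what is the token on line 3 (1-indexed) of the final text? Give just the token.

Answer: dmz

Derivation:
Hunk 1: at line 4 remove [krg,ozmqi] add [gkcl] -> 13 lines: oaa rccwc gmmg cegsq gkcl rqcfe iqxt psvf vumok ocip tqxmf wtjpz thc
Hunk 2: at line 4 remove [gkcl,rqcfe] add [wff,hism] -> 13 lines: oaa rccwc gmmg cegsq wff hism iqxt psvf vumok ocip tqxmf wtjpz thc
Hunk 3: at line 1 remove [gmmg,cegsq,wff] add [dmz,pbh] -> 12 lines: oaa rccwc dmz pbh hism iqxt psvf vumok ocip tqxmf wtjpz thc
Final line 3: dmz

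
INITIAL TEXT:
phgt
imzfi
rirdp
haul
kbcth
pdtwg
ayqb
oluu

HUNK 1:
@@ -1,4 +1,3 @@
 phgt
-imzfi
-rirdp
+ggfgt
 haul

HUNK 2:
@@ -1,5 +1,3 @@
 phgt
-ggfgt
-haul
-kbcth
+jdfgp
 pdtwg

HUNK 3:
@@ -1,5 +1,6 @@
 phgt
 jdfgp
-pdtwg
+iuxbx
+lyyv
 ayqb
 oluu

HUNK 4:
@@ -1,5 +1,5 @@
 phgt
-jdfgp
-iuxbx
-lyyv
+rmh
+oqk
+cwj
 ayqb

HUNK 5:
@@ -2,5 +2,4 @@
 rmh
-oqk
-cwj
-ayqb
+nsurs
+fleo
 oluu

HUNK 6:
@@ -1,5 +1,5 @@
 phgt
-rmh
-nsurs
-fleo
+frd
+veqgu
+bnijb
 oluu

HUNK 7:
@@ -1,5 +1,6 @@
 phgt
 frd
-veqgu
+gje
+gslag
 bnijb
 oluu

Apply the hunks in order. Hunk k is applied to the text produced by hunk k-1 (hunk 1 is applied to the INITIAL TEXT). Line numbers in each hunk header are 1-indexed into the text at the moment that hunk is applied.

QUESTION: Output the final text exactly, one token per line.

Hunk 1: at line 1 remove [imzfi,rirdp] add [ggfgt] -> 7 lines: phgt ggfgt haul kbcth pdtwg ayqb oluu
Hunk 2: at line 1 remove [ggfgt,haul,kbcth] add [jdfgp] -> 5 lines: phgt jdfgp pdtwg ayqb oluu
Hunk 3: at line 1 remove [pdtwg] add [iuxbx,lyyv] -> 6 lines: phgt jdfgp iuxbx lyyv ayqb oluu
Hunk 4: at line 1 remove [jdfgp,iuxbx,lyyv] add [rmh,oqk,cwj] -> 6 lines: phgt rmh oqk cwj ayqb oluu
Hunk 5: at line 2 remove [oqk,cwj,ayqb] add [nsurs,fleo] -> 5 lines: phgt rmh nsurs fleo oluu
Hunk 6: at line 1 remove [rmh,nsurs,fleo] add [frd,veqgu,bnijb] -> 5 lines: phgt frd veqgu bnijb oluu
Hunk 7: at line 1 remove [veqgu] add [gje,gslag] -> 6 lines: phgt frd gje gslag bnijb oluu

Answer: phgt
frd
gje
gslag
bnijb
oluu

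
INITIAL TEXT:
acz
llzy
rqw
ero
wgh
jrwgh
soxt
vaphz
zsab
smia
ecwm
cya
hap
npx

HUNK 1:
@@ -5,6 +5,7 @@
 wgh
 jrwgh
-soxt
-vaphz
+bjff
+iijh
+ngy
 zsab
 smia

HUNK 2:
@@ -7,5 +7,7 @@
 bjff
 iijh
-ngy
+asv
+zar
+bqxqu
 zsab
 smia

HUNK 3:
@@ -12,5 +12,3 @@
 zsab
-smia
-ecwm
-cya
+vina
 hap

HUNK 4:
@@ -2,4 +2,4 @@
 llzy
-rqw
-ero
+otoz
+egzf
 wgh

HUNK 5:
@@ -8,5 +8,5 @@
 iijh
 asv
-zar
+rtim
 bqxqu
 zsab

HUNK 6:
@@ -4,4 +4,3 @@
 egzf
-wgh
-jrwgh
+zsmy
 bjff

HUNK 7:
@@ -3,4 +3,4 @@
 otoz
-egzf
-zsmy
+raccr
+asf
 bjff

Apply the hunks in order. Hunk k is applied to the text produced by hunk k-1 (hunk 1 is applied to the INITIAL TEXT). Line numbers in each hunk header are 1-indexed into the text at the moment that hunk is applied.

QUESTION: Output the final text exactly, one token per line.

Answer: acz
llzy
otoz
raccr
asf
bjff
iijh
asv
rtim
bqxqu
zsab
vina
hap
npx

Derivation:
Hunk 1: at line 5 remove [soxt,vaphz] add [bjff,iijh,ngy] -> 15 lines: acz llzy rqw ero wgh jrwgh bjff iijh ngy zsab smia ecwm cya hap npx
Hunk 2: at line 7 remove [ngy] add [asv,zar,bqxqu] -> 17 lines: acz llzy rqw ero wgh jrwgh bjff iijh asv zar bqxqu zsab smia ecwm cya hap npx
Hunk 3: at line 12 remove [smia,ecwm,cya] add [vina] -> 15 lines: acz llzy rqw ero wgh jrwgh bjff iijh asv zar bqxqu zsab vina hap npx
Hunk 4: at line 2 remove [rqw,ero] add [otoz,egzf] -> 15 lines: acz llzy otoz egzf wgh jrwgh bjff iijh asv zar bqxqu zsab vina hap npx
Hunk 5: at line 8 remove [zar] add [rtim] -> 15 lines: acz llzy otoz egzf wgh jrwgh bjff iijh asv rtim bqxqu zsab vina hap npx
Hunk 6: at line 4 remove [wgh,jrwgh] add [zsmy] -> 14 lines: acz llzy otoz egzf zsmy bjff iijh asv rtim bqxqu zsab vina hap npx
Hunk 7: at line 3 remove [egzf,zsmy] add [raccr,asf] -> 14 lines: acz llzy otoz raccr asf bjff iijh asv rtim bqxqu zsab vina hap npx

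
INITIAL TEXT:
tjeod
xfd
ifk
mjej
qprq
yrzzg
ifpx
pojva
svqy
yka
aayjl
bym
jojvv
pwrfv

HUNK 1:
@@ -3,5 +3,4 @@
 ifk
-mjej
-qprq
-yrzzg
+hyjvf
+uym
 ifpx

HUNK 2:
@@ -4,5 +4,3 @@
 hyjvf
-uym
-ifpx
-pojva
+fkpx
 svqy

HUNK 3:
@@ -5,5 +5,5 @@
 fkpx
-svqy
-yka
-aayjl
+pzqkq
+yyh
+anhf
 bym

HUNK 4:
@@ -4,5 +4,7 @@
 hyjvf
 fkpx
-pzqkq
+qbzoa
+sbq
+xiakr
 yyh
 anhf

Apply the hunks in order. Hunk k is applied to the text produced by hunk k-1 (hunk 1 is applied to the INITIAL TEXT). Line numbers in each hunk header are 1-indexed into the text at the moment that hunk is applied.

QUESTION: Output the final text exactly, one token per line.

Hunk 1: at line 3 remove [mjej,qprq,yrzzg] add [hyjvf,uym] -> 13 lines: tjeod xfd ifk hyjvf uym ifpx pojva svqy yka aayjl bym jojvv pwrfv
Hunk 2: at line 4 remove [uym,ifpx,pojva] add [fkpx] -> 11 lines: tjeod xfd ifk hyjvf fkpx svqy yka aayjl bym jojvv pwrfv
Hunk 3: at line 5 remove [svqy,yka,aayjl] add [pzqkq,yyh,anhf] -> 11 lines: tjeod xfd ifk hyjvf fkpx pzqkq yyh anhf bym jojvv pwrfv
Hunk 4: at line 4 remove [pzqkq] add [qbzoa,sbq,xiakr] -> 13 lines: tjeod xfd ifk hyjvf fkpx qbzoa sbq xiakr yyh anhf bym jojvv pwrfv

Answer: tjeod
xfd
ifk
hyjvf
fkpx
qbzoa
sbq
xiakr
yyh
anhf
bym
jojvv
pwrfv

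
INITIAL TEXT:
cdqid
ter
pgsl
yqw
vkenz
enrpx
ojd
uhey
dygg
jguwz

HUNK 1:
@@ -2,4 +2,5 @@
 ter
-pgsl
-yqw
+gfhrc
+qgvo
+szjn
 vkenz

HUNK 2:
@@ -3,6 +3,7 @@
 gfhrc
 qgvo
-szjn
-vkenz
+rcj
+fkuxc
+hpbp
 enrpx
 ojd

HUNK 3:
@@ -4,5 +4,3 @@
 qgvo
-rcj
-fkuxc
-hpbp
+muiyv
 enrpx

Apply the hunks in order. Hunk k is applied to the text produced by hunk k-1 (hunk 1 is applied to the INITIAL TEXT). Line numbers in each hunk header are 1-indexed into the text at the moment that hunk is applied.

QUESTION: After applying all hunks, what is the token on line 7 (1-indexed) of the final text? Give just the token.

Answer: ojd

Derivation:
Hunk 1: at line 2 remove [pgsl,yqw] add [gfhrc,qgvo,szjn] -> 11 lines: cdqid ter gfhrc qgvo szjn vkenz enrpx ojd uhey dygg jguwz
Hunk 2: at line 3 remove [szjn,vkenz] add [rcj,fkuxc,hpbp] -> 12 lines: cdqid ter gfhrc qgvo rcj fkuxc hpbp enrpx ojd uhey dygg jguwz
Hunk 3: at line 4 remove [rcj,fkuxc,hpbp] add [muiyv] -> 10 lines: cdqid ter gfhrc qgvo muiyv enrpx ojd uhey dygg jguwz
Final line 7: ojd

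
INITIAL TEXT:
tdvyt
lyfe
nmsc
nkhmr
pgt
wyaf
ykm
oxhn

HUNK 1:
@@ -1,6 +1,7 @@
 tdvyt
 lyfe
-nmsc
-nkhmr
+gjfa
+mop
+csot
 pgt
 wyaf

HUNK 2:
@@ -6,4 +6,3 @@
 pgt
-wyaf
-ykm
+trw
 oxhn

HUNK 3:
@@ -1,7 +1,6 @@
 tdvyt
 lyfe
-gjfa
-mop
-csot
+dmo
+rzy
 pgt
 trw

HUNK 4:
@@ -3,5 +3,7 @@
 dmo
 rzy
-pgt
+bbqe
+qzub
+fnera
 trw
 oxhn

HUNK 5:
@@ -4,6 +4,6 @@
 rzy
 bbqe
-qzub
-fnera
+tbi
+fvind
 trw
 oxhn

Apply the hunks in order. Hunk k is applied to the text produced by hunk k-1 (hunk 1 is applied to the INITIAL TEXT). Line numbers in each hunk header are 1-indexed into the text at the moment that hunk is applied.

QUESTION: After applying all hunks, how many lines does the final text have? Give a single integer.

Answer: 9

Derivation:
Hunk 1: at line 1 remove [nmsc,nkhmr] add [gjfa,mop,csot] -> 9 lines: tdvyt lyfe gjfa mop csot pgt wyaf ykm oxhn
Hunk 2: at line 6 remove [wyaf,ykm] add [trw] -> 8 lines: tdvyt lyfe gjfa mop csot pgt trw oxhn
Hunk 3: at line 1 remove [gjfa,mop,csot] add [dmo,rzy] -> 7 lines: tdvyt lyfe dmo rzy pgt trw oxhn
Hunk 4: at line 3 remove [pgt] add [bbqe,qzub,fnera] -> 9 lines: tdvyt lyfe dmo rzy bbqe qzub fnera trw oxhn
Hunk 5: at line 4 remove [qzub,fnera] add [tbi,fvind] -> 9 lines: tdvyt lyfe dmo rzy bbqe tbi fvind trw oxhn
Final line count: 9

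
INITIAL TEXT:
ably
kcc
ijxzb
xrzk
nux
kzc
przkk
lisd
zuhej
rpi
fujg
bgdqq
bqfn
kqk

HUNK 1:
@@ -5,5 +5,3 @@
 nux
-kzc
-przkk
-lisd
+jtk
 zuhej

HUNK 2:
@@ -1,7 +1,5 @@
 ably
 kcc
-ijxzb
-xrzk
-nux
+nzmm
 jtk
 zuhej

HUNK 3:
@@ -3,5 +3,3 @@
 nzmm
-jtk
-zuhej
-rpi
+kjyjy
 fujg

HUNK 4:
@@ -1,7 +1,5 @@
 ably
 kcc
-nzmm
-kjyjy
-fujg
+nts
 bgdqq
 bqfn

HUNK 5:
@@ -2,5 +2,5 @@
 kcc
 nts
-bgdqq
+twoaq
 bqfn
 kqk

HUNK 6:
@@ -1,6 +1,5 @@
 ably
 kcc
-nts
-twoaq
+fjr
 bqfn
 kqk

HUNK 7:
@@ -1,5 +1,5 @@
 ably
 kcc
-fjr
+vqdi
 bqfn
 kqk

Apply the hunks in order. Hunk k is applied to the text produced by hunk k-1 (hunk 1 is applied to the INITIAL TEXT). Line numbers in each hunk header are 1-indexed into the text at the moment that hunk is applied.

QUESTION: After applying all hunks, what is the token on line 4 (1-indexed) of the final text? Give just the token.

Answer: bqfn

Derivation:
Hunk 1: at line 5 remove [kzc,przkk,lisd] add [jtk] -> 12 lines: ably kcc ijxzb xrzk nux jtk zuhej rpi fujg bgdqq bqfn kqk
Hunk 2: at line 1 remove [ijxzb,xrzk,nux] add [nzmm] -> 10 lines: ably kcc nzmm jtk zuhej rpi fujg bgdqq bqfn kqk
Hunk 3: at line 3 remove [jtk,zuhej,rpi] add [kjyjy] -> 8 lines: ably kcc nzmm kjyjy fujg bgdqq bqfn kqk
Hunk 4: at line 1 remove [nzmm,kjyjy,fujg] add [nts] -> 6 lines: ably kcc nts bgdqq bqfn kqk
Hunk 5: at line 2 remove [bgdqq] add [twoaq] -> 6 lines: ably kcc nts twoaq bqfn kqk
Hunk 6: at line 1 remove [nts,twoaq] add [fjr] -> 5 lines: ably kcc fjr bqfn kqk
Hunk 7: at line 1 remove [fjr] add [vqdi] -> 5 lines: ably kcc vqdi bqfn kqk
Final line 4: bqfn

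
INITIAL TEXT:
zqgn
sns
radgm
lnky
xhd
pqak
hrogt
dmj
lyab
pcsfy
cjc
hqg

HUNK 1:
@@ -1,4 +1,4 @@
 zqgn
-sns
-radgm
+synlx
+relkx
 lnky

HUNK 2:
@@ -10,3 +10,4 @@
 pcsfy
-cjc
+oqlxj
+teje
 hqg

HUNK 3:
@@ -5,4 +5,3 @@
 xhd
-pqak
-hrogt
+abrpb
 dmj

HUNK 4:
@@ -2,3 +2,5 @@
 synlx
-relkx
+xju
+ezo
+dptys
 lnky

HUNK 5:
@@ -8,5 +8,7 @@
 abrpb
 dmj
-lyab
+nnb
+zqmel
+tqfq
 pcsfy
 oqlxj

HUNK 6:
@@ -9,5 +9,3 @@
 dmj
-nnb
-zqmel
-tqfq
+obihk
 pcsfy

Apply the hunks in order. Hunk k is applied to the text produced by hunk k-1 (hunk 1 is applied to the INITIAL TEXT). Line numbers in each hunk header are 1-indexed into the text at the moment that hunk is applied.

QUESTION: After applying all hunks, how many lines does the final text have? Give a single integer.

Hunk 1: at line 1 remove [sns,radgm] add [synlx,relkx] -> 12 lines: zqgn synlx relkx lnky xhd pqak hrogt dmj lyab pcsfy cjc hqg
Hunk 2: at line 10 remove [cjc] add [oqlxj,teje] -> 13 lines: zqgn synlx relkx lnky xhd pqak hrogt dmj lyab pcsfy oqlxj teje hqg
Hunk 3: at line 5 remove [pqak,hrogt] add [abrpb] -> 12 lines: zqgn synlx relkx lnky xhd abrpb dmj lyab pcsfy oqlxj teje hqg
Hunk 4: at line 2 remove [relkx] add [xju,ezo,dptys] -> 14 lines: zqgn synlx xju ezo dptys lnky xhd abrpb dmj lyab pcsfy oqlxj teje hqg
Hunk 5: at line 8 remove [lyab] add [nnb,zqmel,tqfq] -> 16 lines: zqgn synlx xju ezo dptys lnky xhd abrpb dmj nnb zqmel tqfq pcsfy oqlxj teje hqg
Hunk 6: at line 9 remove [nnb,zqmel,tqfq] add [obihk] -> 14 lines: zqgn synlx xju ezo dptys lnky xhd abrpb dmj obihk pcsfy oqlxj teje hqg
Final line count: 14

Answer: 14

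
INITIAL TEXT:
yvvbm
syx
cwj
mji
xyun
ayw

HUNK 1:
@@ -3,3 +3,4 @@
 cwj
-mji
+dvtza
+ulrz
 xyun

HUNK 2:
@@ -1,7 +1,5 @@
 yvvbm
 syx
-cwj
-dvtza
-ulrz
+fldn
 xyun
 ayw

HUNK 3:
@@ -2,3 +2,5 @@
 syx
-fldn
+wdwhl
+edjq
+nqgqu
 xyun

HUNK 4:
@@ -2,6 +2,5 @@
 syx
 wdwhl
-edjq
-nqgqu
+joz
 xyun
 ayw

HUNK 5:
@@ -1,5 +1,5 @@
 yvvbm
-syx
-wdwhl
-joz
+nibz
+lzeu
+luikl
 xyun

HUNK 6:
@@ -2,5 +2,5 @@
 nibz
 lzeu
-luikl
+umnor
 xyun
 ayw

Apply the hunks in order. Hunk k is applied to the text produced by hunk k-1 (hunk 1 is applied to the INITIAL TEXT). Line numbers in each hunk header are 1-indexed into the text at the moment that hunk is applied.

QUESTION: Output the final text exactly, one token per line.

Answer: yvvbm
nibz
lzeu
umnor
xyun
ayw

Derivation:
Hunk 1: at line 3 remove [mji] add [dvtza,ulrz] -> 7 lines: yvvbm syx cwj dvtza ulrz xyun ayw
Hunk 2: at line 1 remove [cwj,dvtza,ulrz] add [fldn] -> 5 lines: yvvbm syx fldn xyun ayw
Hunk 3: at line 2 remove [fldn] add [wdwhl,edjq,nqgqu] -> 7 lines: yvvbm syx wdwhl edjq nqgqu xyun ayw
Hunk 4: at line 2 remove [edjq,nqgqu] add [joz] -> 6 lines: yvvbm syx wdwhl joz xyun ayw
Hunk 5: at line 1 remove [syx,wdwhl,joz] add [nibz,lzeu,luikl] -> 6 lines: yvvbm nibz lzeu luikl xyun ayw
Hunk 6: at line 2 remove [luikl] add [umnor] -> 6 lines: yvvbm nibz lzeu umnor xyun ayw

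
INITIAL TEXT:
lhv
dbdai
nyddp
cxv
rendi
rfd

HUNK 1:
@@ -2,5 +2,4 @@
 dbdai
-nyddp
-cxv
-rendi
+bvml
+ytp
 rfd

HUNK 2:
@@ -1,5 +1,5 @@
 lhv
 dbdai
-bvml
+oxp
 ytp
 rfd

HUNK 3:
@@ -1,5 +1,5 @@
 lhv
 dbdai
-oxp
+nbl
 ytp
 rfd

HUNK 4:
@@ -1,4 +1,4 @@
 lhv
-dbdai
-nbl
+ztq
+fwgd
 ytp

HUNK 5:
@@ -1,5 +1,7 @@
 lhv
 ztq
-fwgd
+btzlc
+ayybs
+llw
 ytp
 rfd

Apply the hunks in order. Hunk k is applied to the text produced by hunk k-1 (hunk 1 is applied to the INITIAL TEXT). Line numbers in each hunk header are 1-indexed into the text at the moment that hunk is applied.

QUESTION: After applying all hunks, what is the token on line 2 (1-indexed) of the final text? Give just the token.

Answer: ztq

Derivation:
Hunk 1: at line 2 remove [nyddp,cxv,rendi] add [bvml,ytp] -> 5 lines: lhv dbdai bvml ytp rfd
Hunk 2: at line 1 remove [bvml] add [oxp] -> 5 lines: lhv dbdai oxp ytp rfd
Hunk 3: at line 1 remove [oxp] add [nbl] -> 5 lines: lhv dbdai nbl ytp rfd
Hunk 4: at line 1 remove [dbdai,nbl] add [ztq,fwgd] -> 5 lines: lhv ztq fwgd ytp rfd
Hunk 5: at line 1 remove [fwgd] add [btzlc,ayybs,llw] -> 7 lines: lhv ztq btzlc ayybs llw ytp rfd
Final line 2: ztq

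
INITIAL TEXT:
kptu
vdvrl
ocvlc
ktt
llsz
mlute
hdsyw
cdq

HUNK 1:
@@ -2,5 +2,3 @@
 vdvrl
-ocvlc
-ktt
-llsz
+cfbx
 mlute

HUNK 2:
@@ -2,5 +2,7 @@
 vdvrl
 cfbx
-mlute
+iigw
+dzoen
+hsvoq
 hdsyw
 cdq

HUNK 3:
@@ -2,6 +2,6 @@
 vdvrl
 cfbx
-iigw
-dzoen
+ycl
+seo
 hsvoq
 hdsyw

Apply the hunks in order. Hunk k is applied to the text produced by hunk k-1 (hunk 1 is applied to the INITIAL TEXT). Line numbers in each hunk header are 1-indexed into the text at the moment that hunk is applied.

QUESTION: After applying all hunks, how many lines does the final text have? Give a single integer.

Answer: 8

Derivation:
Hunk 1: at line 2 remove [ocvlc,ktt,llsz] add [cfbx] -> 6 lines: kptu vdvrl cfbx mlute hdsyw cdq
Hunk 2: at line 2 remove [mlute] add [iigw,dzoen,hsvoq] -> 8 lines: kptu vdvrl cfbx iigw dzoen hsvoq hdsyw cdq
Hunk 3: at line 2 remove [iigw,dzoen] add [ycl,seo] -> 8 lines: kptu vdvrl cfbx ycl seo hsvoq hdsyw cdq
Final line count: 8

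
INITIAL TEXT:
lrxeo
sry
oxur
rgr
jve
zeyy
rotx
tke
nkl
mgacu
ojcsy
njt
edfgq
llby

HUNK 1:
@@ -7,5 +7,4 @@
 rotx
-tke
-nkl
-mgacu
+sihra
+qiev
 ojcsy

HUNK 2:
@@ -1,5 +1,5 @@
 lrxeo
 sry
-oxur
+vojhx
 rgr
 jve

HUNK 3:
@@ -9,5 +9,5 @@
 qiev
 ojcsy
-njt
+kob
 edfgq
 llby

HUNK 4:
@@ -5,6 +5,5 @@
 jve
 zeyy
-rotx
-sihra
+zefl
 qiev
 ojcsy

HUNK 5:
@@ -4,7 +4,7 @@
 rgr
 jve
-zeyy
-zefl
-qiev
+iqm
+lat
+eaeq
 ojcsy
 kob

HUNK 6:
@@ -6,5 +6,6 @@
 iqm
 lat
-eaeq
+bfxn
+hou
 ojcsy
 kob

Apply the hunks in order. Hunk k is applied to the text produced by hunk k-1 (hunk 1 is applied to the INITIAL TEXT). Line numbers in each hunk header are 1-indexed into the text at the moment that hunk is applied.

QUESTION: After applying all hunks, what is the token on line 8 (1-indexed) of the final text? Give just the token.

Hunk 1: at line 7 remove [tke,nkl,mgacu] add [sihra,qiev] -> 13 lines: lrxeo sry oxur rgr jve zeyy rotx sihra qiev ojcsy njt edfgq llby
Hunk 2: at line 1 remove [oxur] add [vojhx] -> 13 lines: lrxeo sry vojhx rgr jve zeyy rotx sihra qiev ojcsy njt edfgq llby
Hunk 3: at line 9 remove [njt] add [kob] -> 13 lines: lrxeo sry vojhx rgr jve zeyy rotx sihra qiev ojcsy kob edfgq llby
Hunk 4: at line 5 remove [rotx,sihra] add [zefl] -> 12 lines: lrxeo sry vojhx rgr jve zeyy zefl qiev ojcsy kob edfgq llby
Hunk 5: at line 4 remove [zeyy,zefl,qiev] add [iqm,lat,eaeq] -> 12 lines: lrxeo sry vojhx rgr jve iqm lat eaeq ojcsy kob edfgq llby
Hunk 6: at line 6 remove [eaeq] add [bfxn,hou] -> 13 lines: lrxeo sry vojhx rgr jve iqm lat bfxn hou ojcsy kob edfgq llby
Final line 8: bfxn

Answer: bfxn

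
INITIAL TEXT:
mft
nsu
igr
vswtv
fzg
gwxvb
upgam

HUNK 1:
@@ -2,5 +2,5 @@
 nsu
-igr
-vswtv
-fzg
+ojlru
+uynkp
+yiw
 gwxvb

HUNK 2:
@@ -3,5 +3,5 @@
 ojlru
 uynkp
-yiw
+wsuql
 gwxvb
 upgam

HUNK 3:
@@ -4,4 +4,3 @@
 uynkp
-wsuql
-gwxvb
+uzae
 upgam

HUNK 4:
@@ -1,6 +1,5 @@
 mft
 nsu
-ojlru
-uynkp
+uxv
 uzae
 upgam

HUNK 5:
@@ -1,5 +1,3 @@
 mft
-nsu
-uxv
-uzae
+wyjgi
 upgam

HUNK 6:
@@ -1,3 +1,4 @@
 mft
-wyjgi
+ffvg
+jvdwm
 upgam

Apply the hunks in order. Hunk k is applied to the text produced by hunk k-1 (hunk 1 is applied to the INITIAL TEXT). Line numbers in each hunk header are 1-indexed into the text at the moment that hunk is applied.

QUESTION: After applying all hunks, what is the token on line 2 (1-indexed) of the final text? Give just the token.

Answer: ffvg

Derivation:
Hunk 1: at line 2 remove [igr,vswtv,fzg] add [ojlru,uynkp,yiw] -> 7 lines: mft nsu ojlru uynkp yiw gwxvb upgam
Hunk 2: at line 3 remove [yiw] add [wsuql] -> 7 lines: mft nsu ojlru uynkp wsuql gwxvb upgam
Hunk 3: at line 4 remove [wsuql,gwxvb] add [uzae] -> 6 lines: mft nsu ojlru uynkp uzae upgam
Hunk 4: at line 1 remove [ojlru,uynkp] add [uxv] -> 5 lines: mft nsu uxv uzae upgam
Hunk 5: at line 1 remove [nsu,uxv,uzae] add [wyjgi] -> 3 lines: mft wyjgi upgam
Hunk 6: at line 1 remove [wyjgi] add [ffvg,jvdwm] -> 4 lines: mft ffvg jvdwm upgam
Final line 2: ffvg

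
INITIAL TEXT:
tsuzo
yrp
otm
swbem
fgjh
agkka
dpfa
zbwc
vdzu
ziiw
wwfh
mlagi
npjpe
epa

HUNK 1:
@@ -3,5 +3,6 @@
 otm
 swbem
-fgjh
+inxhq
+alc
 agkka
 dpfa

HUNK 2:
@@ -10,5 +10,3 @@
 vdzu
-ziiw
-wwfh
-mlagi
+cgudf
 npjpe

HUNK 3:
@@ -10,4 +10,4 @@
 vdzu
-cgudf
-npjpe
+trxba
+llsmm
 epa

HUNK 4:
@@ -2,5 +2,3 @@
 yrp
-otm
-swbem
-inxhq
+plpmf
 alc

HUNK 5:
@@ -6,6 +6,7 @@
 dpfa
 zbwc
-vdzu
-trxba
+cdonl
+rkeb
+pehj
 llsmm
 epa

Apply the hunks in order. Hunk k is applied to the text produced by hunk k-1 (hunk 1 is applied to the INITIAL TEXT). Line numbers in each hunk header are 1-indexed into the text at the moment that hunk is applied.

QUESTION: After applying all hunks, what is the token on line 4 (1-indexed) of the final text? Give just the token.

Hunk 1: at line 3 remove [fgjh] add [inxhq,alc] -> 15 lines: tsuzo yrp otm swbem inxhq alc agkka dpfa zbwc vdzu ziiw wwfh mlagi npjpe epa
Hunk 2: at line 10 remove [ziiw,wwfh,mlagi] add [cgudf] -> 13 lines: tsuzo yrp otm swbem inxhq alc agkka dpfa zbwc vdzu cgudf npjpe epa
Hunk 3: at line 10 remove [cgudf,npjpe] add [trxba,llsmm] -> 13 lines: tsuzo yrp otm swbem inxhq alc agkka dpfa zbwc vdzu trxba llsmm epa
Hunk 4: at line 2 remove [otm,swbem,inxhq] add [plpmf] -> 11 lines: tsuzo yrp plpmf alc agkka dpfa zbwc vdzu trxba llsmm epa
Hunk 5: at line 6 remove [vdzu,trxba] add [cdonl,rkeb,pehj] -> 12 lines: tsuzo yrp plpmf alc agkka dpfa zbwc cdonl rkeb pehj llsmm epa
Final line 4: alc

Answer: alc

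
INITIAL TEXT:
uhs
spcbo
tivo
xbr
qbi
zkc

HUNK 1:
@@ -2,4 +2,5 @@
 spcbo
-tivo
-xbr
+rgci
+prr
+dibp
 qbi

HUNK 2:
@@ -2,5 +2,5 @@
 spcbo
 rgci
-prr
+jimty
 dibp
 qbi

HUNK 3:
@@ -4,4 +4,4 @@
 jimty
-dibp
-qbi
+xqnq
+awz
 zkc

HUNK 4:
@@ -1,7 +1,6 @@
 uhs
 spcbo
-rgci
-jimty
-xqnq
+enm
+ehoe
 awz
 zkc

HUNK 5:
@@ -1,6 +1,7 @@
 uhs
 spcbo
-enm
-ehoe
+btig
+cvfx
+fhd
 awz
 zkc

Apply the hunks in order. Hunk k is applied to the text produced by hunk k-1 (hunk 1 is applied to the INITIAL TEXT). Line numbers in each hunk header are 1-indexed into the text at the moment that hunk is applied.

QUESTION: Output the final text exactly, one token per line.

Answer: uhs
spcbo
btig
cvfx
fhd
awz
zkc

Derivation:
Hunk 1: at line 2 remove [tivo,xbr] add [rgci,prr,dibp] -> 7 lines: uhs spcbo rgci prr dibp qbi zkc
Hunk 2: at line 2 remove [prr] add [jimty] -> 7 lines: uhs spcbo rgci jimty dibp qbi zkc
Hunk 3: at line 4 remove [dibp,qbi] add [xqnq,awz] -> 7 lines: uhs spcbo rgci jimty xqnq awz zkc
Hunk 4: at line 1 remove [rgci,jimty,xqnq] add [enm,ehoe] -> 6 lines: uhs spcbo enm ehoe awz zkc
Hunk 5: at line 1 remove [enm,ehoe] add [btig,cvfx,fhd] -> 7 lines: uhs spcbo btig cvfx fhd awz zkc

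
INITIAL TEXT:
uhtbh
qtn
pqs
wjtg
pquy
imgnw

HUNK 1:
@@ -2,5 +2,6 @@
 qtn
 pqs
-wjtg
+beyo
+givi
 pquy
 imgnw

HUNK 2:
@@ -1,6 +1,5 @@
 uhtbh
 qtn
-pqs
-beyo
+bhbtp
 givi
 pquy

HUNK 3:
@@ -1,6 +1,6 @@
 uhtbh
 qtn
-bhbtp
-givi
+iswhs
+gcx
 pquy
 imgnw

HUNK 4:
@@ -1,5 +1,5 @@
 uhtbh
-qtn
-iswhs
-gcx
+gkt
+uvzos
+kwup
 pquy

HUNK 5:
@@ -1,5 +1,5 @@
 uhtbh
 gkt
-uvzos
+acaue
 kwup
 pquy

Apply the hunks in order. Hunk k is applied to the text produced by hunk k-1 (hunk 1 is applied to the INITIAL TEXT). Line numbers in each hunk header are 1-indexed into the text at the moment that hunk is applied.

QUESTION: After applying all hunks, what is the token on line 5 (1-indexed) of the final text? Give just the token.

Answer: pquy

Derivation:
Hunk 1: at line 2 remove [wjtg] add [beyo,givi] -> 7 lines: uhtbh qtn pqs beyo givi pquy imgnw
Hunk 2: at line 1 remove [pqs,beyo] add [bhbtp] -> 6 lines: uhtbh qtn bhbtp givi pquy imgnw
Hunk 3: at line 1 remove [bhbtp,givi] add [iswhs,gcx] -> 6 lines: uhtbh qtn iswhs gcx pquy imgnw
Hunk 4: at line 1 remove [qtn,iswhs,gcx] add [gkt,uvzos,kwup] -> 6 lines: uhtbh gkt uvzos kwup pquy imgnw
Hunk 5: at line 1 remove [uvzos] add [acaue] -> 6 lines: uhtbh gkt acaue kwup pquy imgnw
Final line 5: pquy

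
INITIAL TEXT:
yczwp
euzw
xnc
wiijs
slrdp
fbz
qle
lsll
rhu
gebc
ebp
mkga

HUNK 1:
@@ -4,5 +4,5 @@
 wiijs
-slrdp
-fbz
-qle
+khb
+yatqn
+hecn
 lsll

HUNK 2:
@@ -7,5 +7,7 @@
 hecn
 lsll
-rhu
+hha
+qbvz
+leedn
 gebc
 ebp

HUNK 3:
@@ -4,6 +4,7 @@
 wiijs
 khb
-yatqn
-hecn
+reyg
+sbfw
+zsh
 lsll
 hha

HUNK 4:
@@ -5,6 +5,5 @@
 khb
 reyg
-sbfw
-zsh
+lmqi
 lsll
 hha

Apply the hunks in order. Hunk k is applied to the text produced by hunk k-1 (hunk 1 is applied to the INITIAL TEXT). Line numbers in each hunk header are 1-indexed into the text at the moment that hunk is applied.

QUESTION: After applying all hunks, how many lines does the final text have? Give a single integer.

Answer: 14

Derivation:
Hunk 1: at line 4 remove [slrdp,fbz,qle] add [khb,yatqn,hecn] -> 12 lines: yczwp euzw xnc wiijs khb yatqn hecn lsll rhu gebc ebp mkga
Hunk 2: at line 7 remove [rhu] add [hha,qbvz,leedn] -> 14 lines: yczwp euzw xnc wiijs khb yatqn hecn lsll hha qbvz leedn gebc ebp mkga
Hunk 3: at line 4 remove [yatqn,hecn] add [reyg,sbfw,zsh] -> 15 lines: yczwp euzw xnc wiijs khb reyg sbfw zsh lsll hha qbvz leedn gebc ebp mkga
Hunk 4: at line 5 remove [sbfw,zsh] add [lmqi] -> 14 lines: yczwp euzw xnc wiijs khb reyg lmqi lsll hha qbvz leedn gebc ebp mkga
Final line count: 14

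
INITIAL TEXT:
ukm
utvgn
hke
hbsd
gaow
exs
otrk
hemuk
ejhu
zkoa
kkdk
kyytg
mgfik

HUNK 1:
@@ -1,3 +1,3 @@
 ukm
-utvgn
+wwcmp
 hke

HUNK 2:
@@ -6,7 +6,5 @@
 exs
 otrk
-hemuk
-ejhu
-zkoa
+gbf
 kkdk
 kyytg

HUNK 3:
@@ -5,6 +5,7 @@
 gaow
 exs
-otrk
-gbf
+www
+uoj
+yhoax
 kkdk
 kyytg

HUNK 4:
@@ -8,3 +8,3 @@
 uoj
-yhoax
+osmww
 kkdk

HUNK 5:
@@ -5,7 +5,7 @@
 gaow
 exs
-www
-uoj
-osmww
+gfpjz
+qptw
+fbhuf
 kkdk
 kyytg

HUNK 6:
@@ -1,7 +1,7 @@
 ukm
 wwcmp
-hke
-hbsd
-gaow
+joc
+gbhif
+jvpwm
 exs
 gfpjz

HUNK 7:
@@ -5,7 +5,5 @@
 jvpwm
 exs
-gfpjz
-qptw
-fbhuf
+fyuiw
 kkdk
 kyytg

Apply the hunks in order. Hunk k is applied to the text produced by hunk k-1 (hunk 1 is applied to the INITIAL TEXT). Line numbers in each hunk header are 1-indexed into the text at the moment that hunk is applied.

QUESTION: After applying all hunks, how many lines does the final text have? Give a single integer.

Answer: 10

Derivation:
Hunk 1: at line 1 remove [utvgn] add [wwcmp] -> 13 lines: ukm wwcmp hke hbsd gaow exs otrk hemuk ejhu zkoa kkdk kyytg mgfik
Hunk 2: at line 6 remove [hemuk,ejhu,zkoa] add [gbf] -> 11 lines: ukm wwcmp hke hbsd gaow exs otrk gbf kkdk kyytg mgfik
Hunk 3: at line 5 remove [otrk,gbf] add [www,uoj,yhoax] -> 12 lines: ukm wwcmp hke hbsd gaow exs www uoj yhoax kkdk kyytg mgfik
Hunk 4: at line 8 remove [yhoax] add [osmww] -> 12 lines: ukm wwcmp hke hbsd gaow exs www uoj osmww kkdk kyytg mgfik
Hunk 5: at line 5 remove [www,uoj,osmww] add [gfpjz,qptw,fbhuf] -> 12 lines: ukm wwcmp hke hbsd gaow exs gfpjz qptw fbhuf kkdk kyytg mgfik
Hunk 6: at line 1 remove [hke,hbsd,gaow] add [joc,gbhif,jvpwm] -> 12 lines: ukm wwcmp joc gbhif jvpwm exs gfpjz qptw fbhuf kkdk kyytg mgfik
Hunk 7: at line 5 remove [gfpjz,qptw,fbhuf] add [fyuiw] -> 10 lines: ukm wwcmp joc gbhif jvpwm exs fyuiw kkdk kyytg mgfik
Final line count: 10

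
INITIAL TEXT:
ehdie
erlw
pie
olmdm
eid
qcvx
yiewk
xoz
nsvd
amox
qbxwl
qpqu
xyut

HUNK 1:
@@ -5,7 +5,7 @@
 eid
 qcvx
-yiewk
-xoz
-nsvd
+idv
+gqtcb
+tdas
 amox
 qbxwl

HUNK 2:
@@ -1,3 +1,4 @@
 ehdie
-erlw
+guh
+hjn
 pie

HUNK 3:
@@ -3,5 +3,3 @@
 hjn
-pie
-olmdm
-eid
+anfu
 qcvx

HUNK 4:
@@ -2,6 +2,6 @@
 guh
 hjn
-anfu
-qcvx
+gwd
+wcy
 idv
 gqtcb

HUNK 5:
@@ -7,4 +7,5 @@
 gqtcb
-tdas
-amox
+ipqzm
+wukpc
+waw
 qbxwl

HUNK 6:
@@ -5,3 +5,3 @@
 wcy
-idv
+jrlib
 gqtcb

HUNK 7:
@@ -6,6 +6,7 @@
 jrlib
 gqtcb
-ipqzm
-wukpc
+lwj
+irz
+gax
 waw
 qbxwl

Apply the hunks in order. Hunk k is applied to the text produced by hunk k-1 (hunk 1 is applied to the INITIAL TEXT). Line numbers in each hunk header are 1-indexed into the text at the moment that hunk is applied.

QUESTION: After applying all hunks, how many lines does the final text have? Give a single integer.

Answer: 14

Derivation:
Hunk 1: at line 5 remove [yiewk,xoz,nsvd] add [idv,gqtcb,tdas] -> 13 lines: ehdie erlw pie olmdm eid qcvx idv gqtcb tdas amox qbxwl qpqu xyut
Hunk 2: at line 1 remove [erlw] add [guh,hjn] -> 14 lines: ehdie guh hjn pie olmdm eid qcvx idv gqtcb tdas amox qbxwl qpqu xyut
Hunk 3: at line 3 remove [pie,olmdm,eid] add [anfu] -> 12 lines: ehdie guh hjn anfu qcvx idv gqtcb tdas amox qbxwl qpqu xyut
Hunk 4: at line 2 remove [anfu,qcvx] add [gwd,wcy] -> 12 lines: ehdie guh hjn gwd wcy idv gqtcb tdas amox qbxwl qpqu xyut
Hunk 5: at line 7 remove [tdas,amox] add [ipqzm,wukpc,waw] -> 13 lines: ehdie guh hjn gwd wcy idv gqtcb ipqzm wukpc waw qbxwl qpqu xyut
Hunk 6: at line 5 remove [idv] add [jrlib] -> 13 lines: ehdie guh hjn gwd wcy jrlib gqtcb ipqzm wukpc waw qbxwl qpqu xyut
Hunk 7: at line 6 remove [ipqzm,wukpc] add [lwj,irz,gax] -> 14 lines: ehdie guh hjn gwd wcy jrlib gqtcb lwj irz gax waw qbxwl qpqu xyut
Final line count: 14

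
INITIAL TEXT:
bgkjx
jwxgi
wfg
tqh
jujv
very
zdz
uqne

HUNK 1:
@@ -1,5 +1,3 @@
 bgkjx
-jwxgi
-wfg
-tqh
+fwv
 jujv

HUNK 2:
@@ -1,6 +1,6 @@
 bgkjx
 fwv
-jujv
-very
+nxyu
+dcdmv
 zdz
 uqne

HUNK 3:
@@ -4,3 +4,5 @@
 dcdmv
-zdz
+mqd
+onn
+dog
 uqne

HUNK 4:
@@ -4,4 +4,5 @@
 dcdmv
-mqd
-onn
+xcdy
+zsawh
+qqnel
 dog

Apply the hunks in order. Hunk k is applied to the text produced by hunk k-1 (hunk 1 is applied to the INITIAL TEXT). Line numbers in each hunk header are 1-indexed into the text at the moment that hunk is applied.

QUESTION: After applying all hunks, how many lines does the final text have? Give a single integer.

Hunk 1: at line 1 remove [jwxgi,wfg,tqh] add [fwv] -> 6 lines: bgkjx fwv jujv very zdz uqne
Hunk 2: at line 1 remove [jujv,very] add [nxyu,dcdmv] -> 6 lines: bgkjx fwv nxyu dcdmv zdz uqne
Hunk 3: at line 4 remove [zdz] add [mqd,onn,dog] -> 8 lines: bgkjx fwv nxyu dcdmv mqd onn dog uqne
Hunk 4: at line 4 remove [mqd,onn] add [xcdy,zsawh,qqnel] -> 9 lines: bgkjx fwv nxyu dcdmv xcdy zsawh qqnel dog uqne
Final line count: 9

Answer: 9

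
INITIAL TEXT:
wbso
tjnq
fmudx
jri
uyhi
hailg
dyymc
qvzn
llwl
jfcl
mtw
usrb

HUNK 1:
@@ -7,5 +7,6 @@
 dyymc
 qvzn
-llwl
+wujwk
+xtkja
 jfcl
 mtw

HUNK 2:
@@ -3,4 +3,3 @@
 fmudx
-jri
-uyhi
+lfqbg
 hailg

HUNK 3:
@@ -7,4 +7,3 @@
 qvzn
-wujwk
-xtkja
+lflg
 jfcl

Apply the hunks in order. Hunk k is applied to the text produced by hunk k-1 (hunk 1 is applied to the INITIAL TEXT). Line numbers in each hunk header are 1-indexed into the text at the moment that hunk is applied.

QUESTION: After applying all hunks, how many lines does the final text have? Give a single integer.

Answer: 11

Derivation:
Hunk 1: at line 7 remove [llwl] add [wujwk,xtkja] -> 13 lines: wbso tjnq fmudx jri uyhi hailg dyymc qvzn wujwk xtkja jfcl mtw usrb
Hunk 2: at line 3 remove [jri,uyhi] add [lfqbg] -> 12 lines: wbso tjnq fmudx lfqbg hailg dyymc qvzn wujwk xtkja jfcl mtw usrb
Hunk 3: at line 7 remove [wujwk,xtkja] add [lflg] -> 11 lines: wbso tjnq fmudx lfqbg hailg dyymc qvzn lflg jfcl mtw usrb
Final line count: 11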